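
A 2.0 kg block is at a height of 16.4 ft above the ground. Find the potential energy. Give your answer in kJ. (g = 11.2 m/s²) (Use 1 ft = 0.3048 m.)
Convert to SI: m = 2.0 kg, h = 4.99872 m
PE = mgh = (2.0)(11.2)(4.99872) = 111.971 J = 0.112 kJ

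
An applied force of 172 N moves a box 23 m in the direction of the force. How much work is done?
W = F·d = (172)(23) = 3956 J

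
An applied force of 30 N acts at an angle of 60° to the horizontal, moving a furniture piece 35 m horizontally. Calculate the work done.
W = F·d·cosθ = (30)(35)cos(60°) = 525.0 J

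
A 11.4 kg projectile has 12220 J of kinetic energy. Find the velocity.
v = √(2·KE/m) = √(2·12220/11.4) = 46.3 m/s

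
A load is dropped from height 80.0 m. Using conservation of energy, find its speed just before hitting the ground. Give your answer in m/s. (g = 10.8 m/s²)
mgh = ½mv² ⇒ v = √(2gh) = √(2·10.8·80.0) = 41.57 m/s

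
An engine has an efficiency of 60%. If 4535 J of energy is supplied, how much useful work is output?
W_out = η·W_in = 0.6·4535 = 2721.0 J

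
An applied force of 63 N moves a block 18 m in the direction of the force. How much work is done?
W = F·d = (63)(18) = 1134 J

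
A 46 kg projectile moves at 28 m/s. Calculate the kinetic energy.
KE = ½mv² = ½(46)(28)² = 18032.0 J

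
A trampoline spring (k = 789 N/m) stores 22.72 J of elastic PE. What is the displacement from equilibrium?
x = √(2·PE/k) = √(2·22.72/789) = 0.24 m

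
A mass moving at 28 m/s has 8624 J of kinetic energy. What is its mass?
m = 2·KE/v² = 2·8624/(28)² = 22.0 kg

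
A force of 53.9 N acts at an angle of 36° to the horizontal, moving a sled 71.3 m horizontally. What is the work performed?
W = F·d·cosθ = (53.9)(71.3)cos(36°) = 3109 J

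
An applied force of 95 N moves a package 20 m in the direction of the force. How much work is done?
W = F·d = (95)(20) = 1900 J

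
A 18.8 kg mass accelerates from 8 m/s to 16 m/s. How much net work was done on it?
W = ΔKE = ½m(v₂² − v₁²) = ½(18.8)(16² − 8²) = 1804.8 J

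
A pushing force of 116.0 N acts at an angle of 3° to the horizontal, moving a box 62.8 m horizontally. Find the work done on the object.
W = F·d·cosθ = (116.0)(62.8)cos(3°) = 7275 J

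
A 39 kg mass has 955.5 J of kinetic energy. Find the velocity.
v = √(2·KE/m) = √(2·955.5/39) = 7.0 m/s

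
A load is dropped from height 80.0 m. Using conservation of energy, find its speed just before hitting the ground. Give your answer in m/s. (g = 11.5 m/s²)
mgh = ½mv² ⇒ v = √(2gh) = √(2·11.5·80.0) = 42.9 m/s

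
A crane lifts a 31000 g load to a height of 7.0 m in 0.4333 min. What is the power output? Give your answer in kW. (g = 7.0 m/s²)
Convert to SI: m = 31.0 kg, h = 7.0 m, t = 25.998 s
P = mgh/t = (31.0)(7.0)(7.0)/25.998 = 58.4276 W = 0.05843 kW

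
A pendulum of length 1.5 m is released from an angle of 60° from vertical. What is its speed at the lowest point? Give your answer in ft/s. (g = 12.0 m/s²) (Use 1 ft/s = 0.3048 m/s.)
h = L(1 − cosθ) = 1.5(1 − cos60°) = 0.75 m
v = √(2gh) = √(2·12.0·0.75) = 4.24264 m/s = 13.92 ft/s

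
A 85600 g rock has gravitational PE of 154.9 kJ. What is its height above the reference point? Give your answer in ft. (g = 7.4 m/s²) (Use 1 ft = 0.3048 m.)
Convert to SI: m = 85.6 kg, PE = 154900 J
h = PE/(mg) = 154900/(85.6·7.4) = 244.538 m = 802.3 ft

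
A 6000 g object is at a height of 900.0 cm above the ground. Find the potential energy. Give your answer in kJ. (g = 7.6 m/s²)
Convert to SI: m = 6.0 kg, h = 9.0 m
PE = mgh = (6.0)(7.6)(9.0) = 410.4 J = 0.4104 kJ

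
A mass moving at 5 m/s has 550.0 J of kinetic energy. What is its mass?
m = 2·KE/v² = 2·550.0/(5)² = 44.0 kg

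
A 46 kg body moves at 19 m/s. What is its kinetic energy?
KE = ½mv² = ½(46)(19)² = 8303.0 J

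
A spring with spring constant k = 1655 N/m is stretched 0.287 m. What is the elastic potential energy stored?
PE = ½kx² = ½(1655)(0.287)² = 68.16 J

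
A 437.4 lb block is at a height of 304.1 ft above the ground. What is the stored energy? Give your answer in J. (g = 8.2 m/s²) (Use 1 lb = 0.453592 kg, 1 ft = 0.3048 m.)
Convert to SI: m = 198.401 kg, h = 92.6897 m
PE = mgh = (198.401)(8.2)(92.6897) = 150800 J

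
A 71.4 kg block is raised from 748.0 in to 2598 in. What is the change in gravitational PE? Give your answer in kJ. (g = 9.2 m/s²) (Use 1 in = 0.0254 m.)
Convert to SI: m = 71.4 kg, Δh = 46.99 m
ΔPE = mgΔh = (71.4)(9.2)(46.99) = 30866.8 J = 30.87 kJ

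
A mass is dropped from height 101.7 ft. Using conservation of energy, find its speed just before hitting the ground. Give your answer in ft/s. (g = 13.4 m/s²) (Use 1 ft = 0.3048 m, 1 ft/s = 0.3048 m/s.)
Convert to SI: h = 30.9982 m
mgh = ½mv² ⇒ v = √(2gh) = √(2·13.4·30.9982) = 28.8227 m/s = 94.56 ft/s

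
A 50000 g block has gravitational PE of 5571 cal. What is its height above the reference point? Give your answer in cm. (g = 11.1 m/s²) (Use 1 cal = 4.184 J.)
Convert to SI: m = 50.0 kg, PE = 23309.1 J
h = PE/(mg) = 23309.1/(50.0·11.1) = 41.9983 m = 4200 cm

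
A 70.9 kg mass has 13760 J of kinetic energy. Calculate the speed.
v = √(2·KE/m) = √(2·13760/70.9) = 19.7 m/s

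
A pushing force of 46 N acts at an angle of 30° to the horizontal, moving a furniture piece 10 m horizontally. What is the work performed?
W = F·d·cosθ = (46)(10)cos(30°) = 398.4 J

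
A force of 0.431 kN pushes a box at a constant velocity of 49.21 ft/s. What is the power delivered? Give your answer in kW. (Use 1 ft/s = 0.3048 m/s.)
Convert to SI: F = 431.0 N, v = 14.9992 m/s
P = Fv = (431.0)(14.9992) = 6464.66 W = 6.465 kW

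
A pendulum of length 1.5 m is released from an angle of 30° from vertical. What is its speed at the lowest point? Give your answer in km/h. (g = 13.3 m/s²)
h = L(1 − cosθ) = 1.5(1 − cos30°) = 0.200962 m
v = √(2gh) = √(2·13.3·0.200962) = 2.31205 m/s = 8.323 km/h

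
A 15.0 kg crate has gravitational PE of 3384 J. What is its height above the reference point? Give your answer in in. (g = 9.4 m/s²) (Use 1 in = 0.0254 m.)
h = PE/(mg) = 3384.0/(15.0·9.4) = 24.0 m = 944.9 in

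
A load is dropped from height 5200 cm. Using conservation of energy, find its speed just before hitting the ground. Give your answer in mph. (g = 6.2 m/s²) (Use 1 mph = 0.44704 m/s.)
Convert to SI: h = 52.0 m
mgh = ½mv² ⇒ v = √(2gh) = √(2·6.2·52.0) = 25.3929 m/s = 56.8 mph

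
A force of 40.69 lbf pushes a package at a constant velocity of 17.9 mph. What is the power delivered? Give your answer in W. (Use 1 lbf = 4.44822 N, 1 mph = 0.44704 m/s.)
Convert to SI: F = 180.998 N, v = 8.00202 m/s
P = Fv = (180.998)(8.00202) = 1448 W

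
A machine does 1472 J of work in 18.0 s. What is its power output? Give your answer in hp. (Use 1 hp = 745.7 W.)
P = W/t = 1472.0/18.0 = 81.7778 W = 0.1097 hp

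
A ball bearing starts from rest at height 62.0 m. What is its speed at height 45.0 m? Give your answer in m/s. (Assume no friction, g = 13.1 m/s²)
mgh₁ = mgh₂ + ½mv² ⇒ v = √(2g(h₁−h₂)) = √(2·13.1·17.0) = 21.1 m/s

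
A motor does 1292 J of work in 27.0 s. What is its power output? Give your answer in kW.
P = W/t = 1292.0/27.0 = 47.8519 W = 0.04785 kW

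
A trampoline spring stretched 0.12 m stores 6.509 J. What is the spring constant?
k = 2·PE/x² = 2·6.509/(0.12)² = 904.0 N/m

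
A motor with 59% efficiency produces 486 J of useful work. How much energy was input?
W_in = W_out/η = 486/0.59 = 823.7 J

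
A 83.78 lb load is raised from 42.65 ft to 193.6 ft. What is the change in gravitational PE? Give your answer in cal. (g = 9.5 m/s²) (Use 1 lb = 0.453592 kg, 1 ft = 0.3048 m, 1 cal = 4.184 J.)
Convert to SI: m = 38.0019 kg, Δh = 46.0096 m
ΔPE = mgΔh = (38.0019)(9.5)(46.0096) = 16610.3 J = 3970 cal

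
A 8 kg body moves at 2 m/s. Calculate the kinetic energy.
KE = ½mv² = ½(8)(2)² = 16.0 J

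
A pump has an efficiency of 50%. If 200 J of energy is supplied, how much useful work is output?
W_out = η·W_in = 0.5·200 = 100.0 J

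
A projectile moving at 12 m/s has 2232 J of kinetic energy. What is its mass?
m = 2·KE/v² = 2·2232/(12)² = 31.0 kg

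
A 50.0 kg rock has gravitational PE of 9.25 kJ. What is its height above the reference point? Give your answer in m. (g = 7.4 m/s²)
Convert to SI: m = 50.0 kg, PE = 9250.0 J
h = PE/(mg) = 9250.0/(50.0·7.4) = 25.0 m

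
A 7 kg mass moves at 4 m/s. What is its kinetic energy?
KE = ½mv² = ½(7)(4)² = 56.0 J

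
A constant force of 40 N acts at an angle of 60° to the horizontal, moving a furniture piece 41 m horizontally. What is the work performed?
W = F·d·cosθ = (40)(41)cos(60°) = 820.0 J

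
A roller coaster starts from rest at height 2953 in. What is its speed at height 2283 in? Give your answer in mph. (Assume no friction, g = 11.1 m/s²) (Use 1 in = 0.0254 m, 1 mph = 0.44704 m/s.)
Convert to SI: h₁−h₂ = 17.018 m
mgh₁ = mgh₂ + ½mv² ⇒ v = √(2g(h₁−h₂)) = √(2·11.1·17.018) = 19.4371 m/s = 43.48 mph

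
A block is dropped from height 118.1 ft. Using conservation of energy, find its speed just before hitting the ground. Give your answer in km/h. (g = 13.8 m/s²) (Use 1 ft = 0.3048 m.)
Convert to SI: h = 35.9969 m
mgh = ½mv² ⇒ v = √(2gh) = √(2·13.8·35.9969) = 31.5201 m/s = 113.5 km/h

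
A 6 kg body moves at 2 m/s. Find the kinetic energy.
KE = ½mv² = ½(6)(2)² = 12.0 J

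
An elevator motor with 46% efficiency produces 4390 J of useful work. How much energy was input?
W_in = W_out/η = 4390/0.46 = 9543 J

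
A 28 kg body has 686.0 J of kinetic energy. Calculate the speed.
v = √(2·KE/m) = √(2·686.0/28) = 7.0 m/s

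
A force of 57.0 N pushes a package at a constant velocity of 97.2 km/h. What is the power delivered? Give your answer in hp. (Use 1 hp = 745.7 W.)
Convert to SI: F = 57.0 N, v = 27.0 m/s
P = Fv = (57.0)(27.0) = 1539.0 W = 2.064 hp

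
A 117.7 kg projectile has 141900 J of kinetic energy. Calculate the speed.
v = √(2·KE/m) = √(2·141900/117.7) = 49.1 m/s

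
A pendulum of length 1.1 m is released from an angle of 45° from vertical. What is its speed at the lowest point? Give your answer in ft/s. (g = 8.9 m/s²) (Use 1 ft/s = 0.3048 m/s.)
h = L(1 − cosθ) = 1.1(1 − cos45°) = 0.322183 m
v = √(2gh) = √(2·8.9·0.322183) = 2.39475 m/s = 7.857 ft/s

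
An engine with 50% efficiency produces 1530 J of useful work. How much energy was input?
W_in = W_out/η = 1530/0.5 = 3060 J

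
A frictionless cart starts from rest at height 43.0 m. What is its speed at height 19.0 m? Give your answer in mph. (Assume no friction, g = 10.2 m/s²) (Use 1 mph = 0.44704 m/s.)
mgh₁ = mgh₂ + ½mv² ⇒ v = √(2g(h₁−h₂)) = √(2·10.2·24.0) = 22.1269 m/s = 49.5 mph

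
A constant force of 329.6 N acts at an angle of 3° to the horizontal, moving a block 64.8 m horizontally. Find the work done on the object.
W = F·d·cosθ = (329.6)(64.8)cos(3°) = 21330 J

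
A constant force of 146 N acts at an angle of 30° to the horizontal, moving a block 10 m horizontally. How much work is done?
W = F·d·cosθ = (146)(10)cos(30°) = 1264 J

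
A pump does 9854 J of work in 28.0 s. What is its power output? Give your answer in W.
P = W/t = 9854.0/28.0 = 351.9 W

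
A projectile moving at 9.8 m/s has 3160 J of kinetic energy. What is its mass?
m = 2·KE/v² = 2·3160/(9.8)² = 65.81 kg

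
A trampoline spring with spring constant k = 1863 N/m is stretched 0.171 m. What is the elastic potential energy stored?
PE = ½kx² = ½(1863)(0.171)² = 27.24 J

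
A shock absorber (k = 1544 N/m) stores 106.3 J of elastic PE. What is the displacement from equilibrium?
x = √(2·PE/k) = √(2·106.3/1544) = 0.3711 m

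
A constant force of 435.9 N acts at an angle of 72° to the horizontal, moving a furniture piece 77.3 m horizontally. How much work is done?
W = F·d·cosθ = (435.9)(77.3)cos(72°) = 10410 J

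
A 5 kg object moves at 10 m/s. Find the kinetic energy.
KE = ½mv² = ½(5)(10)² = 250.0 J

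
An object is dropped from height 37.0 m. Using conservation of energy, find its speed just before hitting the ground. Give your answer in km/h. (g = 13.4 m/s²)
mgh = ½mv² ⇒ v = √(2gh) = √(2·13.4·37.0) = 31.4897 m/s = 113.4 km/h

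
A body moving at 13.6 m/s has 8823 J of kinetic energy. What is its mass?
m = 2·KE/v² = 2·8823/(13.6)² = 95.4 kg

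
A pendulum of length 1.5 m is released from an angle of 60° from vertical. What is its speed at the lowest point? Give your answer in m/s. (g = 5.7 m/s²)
h = L(1 − cosθ) = 1.5(1 − cos60°) = 0.75 m
v = √(2gh) = √(2·5.7·0.75) = 2.924 m/s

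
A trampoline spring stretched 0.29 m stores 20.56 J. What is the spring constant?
k = 2·PE/x² = 2·20.56/(0.29)² = 488.9 N/m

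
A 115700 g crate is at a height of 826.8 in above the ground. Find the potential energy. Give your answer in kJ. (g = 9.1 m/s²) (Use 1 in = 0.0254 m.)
Convert to SI: m = 115.7 kg, h = 21.0007 m
PE = mgh = (115.7)(9.1)(21.0007) = 22111.0 J = 22.11 kJ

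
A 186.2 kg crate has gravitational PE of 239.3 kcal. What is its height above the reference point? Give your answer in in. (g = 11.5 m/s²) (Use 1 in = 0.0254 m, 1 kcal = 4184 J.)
Convert to SI: m = 186.2 kg, PE = 1001230 J
h = PE/(mg) = 1001230/(186.2·11.5) = 467.581 m = 18410 in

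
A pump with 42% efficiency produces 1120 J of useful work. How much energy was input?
W_in = W_out/η = 1120/0.42 = 2667 J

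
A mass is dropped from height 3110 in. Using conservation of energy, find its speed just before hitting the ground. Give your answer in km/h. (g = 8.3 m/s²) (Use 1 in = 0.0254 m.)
Convert to SI: h = 78.994 m
mgh = ½mv² ⇒ v = √(2gh) = √(2·8.3·78.994) = 36.2119 m/s = 130.4 km/h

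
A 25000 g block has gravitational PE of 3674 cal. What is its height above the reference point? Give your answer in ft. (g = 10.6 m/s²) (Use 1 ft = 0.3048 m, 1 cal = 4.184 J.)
Convert to SI: m = 25.0 kg, PE = 15372.0 J
h = PE/(mg) = 15372.0/(25.0·10.6) = 58.0076 m = 190.3 ft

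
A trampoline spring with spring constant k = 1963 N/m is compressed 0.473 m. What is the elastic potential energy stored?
PE = ½kx² = ½(1963)(0.473)² = 219.6 J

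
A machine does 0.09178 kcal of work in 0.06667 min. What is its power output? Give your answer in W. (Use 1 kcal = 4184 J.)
Convert to SI: W = 384.008 J, t = 4.0002 s
P = W/t = 384.008/4.0002 = 96.0 W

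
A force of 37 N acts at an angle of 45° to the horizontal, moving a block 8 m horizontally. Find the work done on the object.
W = F·d·cosθ = (37)(8)cos(45°) = 209.3 J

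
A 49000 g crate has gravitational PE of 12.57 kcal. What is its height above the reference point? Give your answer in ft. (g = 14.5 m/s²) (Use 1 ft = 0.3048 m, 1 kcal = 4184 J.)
Convert to SI: m = 49.0 kg, PE = 52592.9 J
h = PE/(mg) = 52592.9/(49.0·14.5) = 74.0224 m = 242.9 ft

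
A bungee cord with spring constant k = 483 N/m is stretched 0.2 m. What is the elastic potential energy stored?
PE = ½kx² = ½(483)(0.2)² = 9.66 J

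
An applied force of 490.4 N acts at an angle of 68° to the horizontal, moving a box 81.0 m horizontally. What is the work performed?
W = F·d·cosθ = (490.4)(81.0)cos(68°) = 14880 J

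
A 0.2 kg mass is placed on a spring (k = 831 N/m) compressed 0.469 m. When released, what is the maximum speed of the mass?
½kx² = ½mv² ⇒ v = x√(k/m) = (0.469)√(831/0.2) = 30.23 m/s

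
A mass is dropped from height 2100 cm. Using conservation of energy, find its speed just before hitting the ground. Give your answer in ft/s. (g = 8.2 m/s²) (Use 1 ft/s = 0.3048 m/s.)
Convert to SI: h = 21.0 m
mgh = ½mv² ⇒ v = √(2gh) = √(2·8.2·21.0) = 18.558 m/s = 60.89 ft/s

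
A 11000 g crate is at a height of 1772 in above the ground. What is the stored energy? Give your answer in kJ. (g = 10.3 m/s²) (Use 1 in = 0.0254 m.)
Convert to SI: m = 11.0 kg, h = 45.0088 m
PE = mgh = (11.0)(10.3)(45.0088) = 5099.497 J = 5.099 kJ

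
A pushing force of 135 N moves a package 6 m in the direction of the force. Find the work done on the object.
W = F·d = (135)(6) = 810.0 J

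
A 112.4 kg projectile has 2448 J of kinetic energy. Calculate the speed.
v = √(2·KE/m) = √(2·2448/112.4) = 6.6 m/s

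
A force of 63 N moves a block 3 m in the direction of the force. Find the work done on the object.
W = F·d = (63)(3) = 189.0 J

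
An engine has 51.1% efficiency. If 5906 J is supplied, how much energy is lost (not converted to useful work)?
W_lost = W_in(1 − η) = 5906·(1 − 0.511) = 2888 J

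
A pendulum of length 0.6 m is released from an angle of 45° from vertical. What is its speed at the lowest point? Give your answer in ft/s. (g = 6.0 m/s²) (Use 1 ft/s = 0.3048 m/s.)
h = L(1 − cosθ) = 0.6(1 − cos45°) = 0.175736 m
v = √(2gh) = √(2·6.0·0.175736) = 1.45218 m/s = 4.764 ft/s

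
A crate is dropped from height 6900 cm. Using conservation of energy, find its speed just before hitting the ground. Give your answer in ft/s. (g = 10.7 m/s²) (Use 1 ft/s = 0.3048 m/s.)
Convert to SI: h = 69.0 m
mgh = ½mv² ⇒ v = √(2gh) = √(2·10.7·69.0) = 38.4266 m/s = 126.1 ft/s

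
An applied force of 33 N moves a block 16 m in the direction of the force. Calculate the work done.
W = F·d = (33)(16) = 528.0 J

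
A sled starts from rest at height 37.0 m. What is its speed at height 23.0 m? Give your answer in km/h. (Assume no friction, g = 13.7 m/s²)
mgh₁ = mgh₂ + ½mv² ⇒ v = √(2g(h₁−h₂)) = √(2·13.7·14.0) = 19.5857 m/s = 70.51 km/h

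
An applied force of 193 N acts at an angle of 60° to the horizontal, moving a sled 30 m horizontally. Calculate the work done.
W = F·d·cosθ = (193)(30)cos(60°) = 2895 J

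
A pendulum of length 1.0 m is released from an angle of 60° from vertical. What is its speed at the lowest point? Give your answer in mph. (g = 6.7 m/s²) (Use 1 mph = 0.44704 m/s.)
h = L(1 − cosθ) = 1.0(1 − cos60°) = 0.5 m
v = √(2gh) = √(2·6.7·0.5) = 2.58844 m/s = 5.79 mph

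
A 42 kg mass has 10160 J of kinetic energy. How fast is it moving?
v = √(2·KE/m) = √(2·10160/42) = 22.0 m/s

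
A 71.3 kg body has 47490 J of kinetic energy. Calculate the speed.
v = √(2·KE/m) = √(2·47490/71.3) = 36.5 m/s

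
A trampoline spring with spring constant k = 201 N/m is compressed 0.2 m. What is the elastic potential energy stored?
PE = ½kx² = ½(201)(0.2)² = 4.02 J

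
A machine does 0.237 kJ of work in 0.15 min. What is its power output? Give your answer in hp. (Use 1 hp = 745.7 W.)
Convert to SI: W = 237.0 J, t = 9.0 s
P = W/t = 237.0/9.0 = 26.3333 W = 0.03531 hp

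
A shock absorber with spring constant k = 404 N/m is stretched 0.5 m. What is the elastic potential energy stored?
PE = ½kx² = ½(404)(0.5)² = 50.5 J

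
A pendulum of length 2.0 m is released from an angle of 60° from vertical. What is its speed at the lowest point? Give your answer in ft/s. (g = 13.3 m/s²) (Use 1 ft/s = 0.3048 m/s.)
h = L(1 − cosθ) = 2.0(1 − cos60°) = 1.0 m
v = √(2gh) = √(2·13.3·1.0) = 5.15752 m/s = 16.92 ft/s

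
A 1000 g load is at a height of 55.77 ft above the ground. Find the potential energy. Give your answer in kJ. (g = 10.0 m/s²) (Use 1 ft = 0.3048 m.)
Convert to SI: m = 1.0 kg, h = 16.9987 m
PE = mgh = (1.0)(10.0)(16.9987) = 169.987 J = 0.17 kJ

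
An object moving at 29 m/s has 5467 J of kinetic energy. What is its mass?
m = 2·KE/v² = 2·5467/(29)² = 13.0 kg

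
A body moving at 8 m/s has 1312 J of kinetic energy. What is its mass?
m = 2·KE/v² = 2·1312/(8)² = 41.0 kg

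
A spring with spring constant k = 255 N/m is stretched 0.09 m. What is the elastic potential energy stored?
PE = ½kx² = ½(255)(0.09)² = 1.033 J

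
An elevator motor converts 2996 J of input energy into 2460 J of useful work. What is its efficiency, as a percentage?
η = W_out/W_in = 2460/2996 = 82.11%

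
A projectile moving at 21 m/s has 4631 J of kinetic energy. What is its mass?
m = 2·KE/v² = 2·4631/(21)² = 21.0 kg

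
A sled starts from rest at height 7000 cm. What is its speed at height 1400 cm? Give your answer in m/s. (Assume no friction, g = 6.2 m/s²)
Convert to SI: h₁−h₂ = 56.0 m
mgh₁ = mgh₂ + ½mv² ⇒ v = √(2g(h₁−h₂)) = √(2·6.2·56.0) = 26.35 m/s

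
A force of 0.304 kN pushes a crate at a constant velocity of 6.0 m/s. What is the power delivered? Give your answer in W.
Convert to SI: F = 304.0 N, v = 6.0 m/s
P = Fv = (304.0)(6.0) = 1824 W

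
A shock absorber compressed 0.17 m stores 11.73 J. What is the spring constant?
k = 2·PE/x² = 2·11.73/(0.17)² = 811.8 N/m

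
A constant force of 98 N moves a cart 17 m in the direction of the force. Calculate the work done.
W = F·d = (98)(17) = 1666 J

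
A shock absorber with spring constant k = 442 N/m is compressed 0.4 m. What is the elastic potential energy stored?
PE = ½kx² = ½(442)(0.4)² = 35.36 J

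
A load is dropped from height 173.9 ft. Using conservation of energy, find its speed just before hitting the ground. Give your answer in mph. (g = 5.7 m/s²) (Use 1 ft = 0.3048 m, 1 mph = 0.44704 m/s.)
Convert to SI: h = 53.0047 m
mgh = ½mv² ⇒ v = √(2gh) = √(2·5.7·53.0047) = 24.5816 m/s = 54.99 mph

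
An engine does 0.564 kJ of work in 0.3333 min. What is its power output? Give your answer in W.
Convert to SI: W = 564.0 J, t = 19.998 s
P = W/t = 564.0/19.998 = 28.2 W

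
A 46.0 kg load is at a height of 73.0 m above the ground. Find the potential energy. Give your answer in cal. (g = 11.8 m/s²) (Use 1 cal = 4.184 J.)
PE = mgh = (46.0)(11.8)(73.0) = 39624.4 J = 9470 cal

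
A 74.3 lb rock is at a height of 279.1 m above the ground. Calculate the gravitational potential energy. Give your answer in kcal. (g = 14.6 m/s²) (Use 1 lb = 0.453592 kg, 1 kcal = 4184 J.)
Convert to SI: m = 33.7019 kg, h = 279.1 m
PE = mgh = (33.7019)(14.6)(279.1) = 137330 J = 32.82 kcal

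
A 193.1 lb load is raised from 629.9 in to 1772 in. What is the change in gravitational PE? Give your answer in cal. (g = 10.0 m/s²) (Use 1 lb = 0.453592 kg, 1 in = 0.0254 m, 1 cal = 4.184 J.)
Convert to SI: m = 87.5886 kg, Δh = 29.0093 m
ΔPE = mgΔh = (87.5886)(10.0)(29.0093) = 25408.9 J = 6073 cal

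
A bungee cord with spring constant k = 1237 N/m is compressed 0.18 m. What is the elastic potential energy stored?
PE = ½kx² = ½(1237)(0.18)² = 20.04 J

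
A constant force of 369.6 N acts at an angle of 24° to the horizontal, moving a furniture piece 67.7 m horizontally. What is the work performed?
W = F·d·cosθ = (369.6)(67.7)cos(24°) = 22860 J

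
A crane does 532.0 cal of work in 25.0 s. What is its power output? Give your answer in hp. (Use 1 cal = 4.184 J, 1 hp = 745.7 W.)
Convert to SI: W = 2225.89 J, t = 25.0 s
P = W/t = 2225.89/25.0 = 89.0355 W = 0.1194 hp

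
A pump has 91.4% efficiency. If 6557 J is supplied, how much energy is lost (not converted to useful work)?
W_lost = W_in(1 − η) = 6557·(1 − 0.914) = 563.9 J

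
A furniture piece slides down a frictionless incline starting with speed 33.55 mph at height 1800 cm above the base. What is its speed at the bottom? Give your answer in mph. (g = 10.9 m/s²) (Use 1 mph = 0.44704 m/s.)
Convert to SI: v₀ = 14.9982 m/s, h = 18.0 m
½mv₀² + mgh = ½mv² ⇒ v = √(v₀² + 2gh) = √(14.9982² + 2·10.9·18.0) = 24.8464 m/s = 55.58 mph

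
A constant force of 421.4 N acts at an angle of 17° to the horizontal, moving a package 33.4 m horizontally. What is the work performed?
W = F·d·cosθ = (421.4)(33.4)cos(17°) = 13460 J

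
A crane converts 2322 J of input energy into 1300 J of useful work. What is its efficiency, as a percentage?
η = W_out/W_in = 1300/2322 = 55.99%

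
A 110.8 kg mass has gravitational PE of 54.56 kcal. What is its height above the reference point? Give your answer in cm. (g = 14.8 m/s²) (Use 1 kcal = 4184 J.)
Convert to SI: m = 110.8 kg, PE = 228279 J
h = PE/(mg) = 228279/(110.8·14.8) = 139.208 m = 13920 cm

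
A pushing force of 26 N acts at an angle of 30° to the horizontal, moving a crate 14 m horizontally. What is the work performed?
W = F·d·cosθ = (26)(14)cos(30°) = 315.2 J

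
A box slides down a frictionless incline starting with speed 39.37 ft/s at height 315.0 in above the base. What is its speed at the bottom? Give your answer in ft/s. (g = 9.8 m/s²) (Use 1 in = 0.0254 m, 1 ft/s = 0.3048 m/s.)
Convert to SI: v₀ = 12.0 m/s, h = 8.001 m
½mv₀² + mgh = ½mv² ⇒ v = √(v₀² + 2gh) = √(12.0² + 2·9.8·8.001) = 17.3441 m/s = 56.9 ft/s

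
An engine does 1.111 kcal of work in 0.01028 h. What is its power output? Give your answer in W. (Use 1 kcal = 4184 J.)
Convert to SI: W = 4648.42 J, t = 37.008 s
P = W/t = 4648.42/37.008 = 125.6 W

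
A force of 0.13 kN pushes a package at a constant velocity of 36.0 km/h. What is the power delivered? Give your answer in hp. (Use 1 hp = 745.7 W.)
Convert to SI: F = 130.0 N, v = 10.0 m/s
P = Fv = (130.0)(10.0) = 1300.0 W = 1.743 hp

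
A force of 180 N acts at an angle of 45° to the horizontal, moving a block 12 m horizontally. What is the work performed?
W = F·d·cosθ = (180)(12)cos(45°) = 1527 J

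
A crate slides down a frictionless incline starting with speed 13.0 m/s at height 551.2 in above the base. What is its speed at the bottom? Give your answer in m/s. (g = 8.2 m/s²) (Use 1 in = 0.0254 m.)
Convert to SI: v₀ = 13.0 m/s, h = 14.0005 m
½mv₀² + mgh = ½mv² ⇒ v = √(v₀² + 2gh) = √(13.0² + 2·8.2·14.0005) = 19.97 m/s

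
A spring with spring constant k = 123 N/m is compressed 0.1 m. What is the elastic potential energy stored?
PE = ½kx² = ½(123)(0.1)² = 0.615 J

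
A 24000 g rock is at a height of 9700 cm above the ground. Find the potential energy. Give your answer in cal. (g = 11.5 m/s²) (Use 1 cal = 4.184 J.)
Convert to SI: m = 24.0 kg, h = 97.0 m
PE = mgh = (24.0)(11.5)(97.0) = 26772.0 J = 6399 cal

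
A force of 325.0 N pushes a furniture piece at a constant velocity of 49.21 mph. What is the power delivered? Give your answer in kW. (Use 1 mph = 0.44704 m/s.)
Convert to SI: F = 325.0 N, v = 21.9988 m/s
P = Fv = (325.0)(21.9988) = 7149.62 W = 7.15 kW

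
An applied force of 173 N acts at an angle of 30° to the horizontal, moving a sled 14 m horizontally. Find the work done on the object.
W = F·d·cosθ = (173)(14)cos(30°) = 2098 J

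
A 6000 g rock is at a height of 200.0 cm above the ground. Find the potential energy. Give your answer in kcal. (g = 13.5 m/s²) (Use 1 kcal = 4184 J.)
Convert to SI: m = 6.0 kg, h = 2.0 m
PE = mgh = (6.0)(13.5)(2.0) = 162.0 J = 0.03872 kcal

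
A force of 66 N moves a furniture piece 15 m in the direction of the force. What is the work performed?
W = F·d = (66)(15) = 990.0 J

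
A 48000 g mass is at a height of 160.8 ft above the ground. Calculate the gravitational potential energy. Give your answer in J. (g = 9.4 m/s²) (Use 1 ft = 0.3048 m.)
Convert to SI: m = 48.0 kg, h = 49.0118 m
PE = mgh = (48.0)(9.4)(49.0118) = 22110 J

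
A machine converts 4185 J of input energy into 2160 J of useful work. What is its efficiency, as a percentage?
η = W_out/W_in = 2160/4185 = 51.61%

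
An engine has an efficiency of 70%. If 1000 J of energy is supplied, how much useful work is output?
W_out = η·W_in = 0.7·1000 = 700.0 J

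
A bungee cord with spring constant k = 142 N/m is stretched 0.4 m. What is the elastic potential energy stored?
PE = ½kx² = ½(142)(0.4)² = 11.36 J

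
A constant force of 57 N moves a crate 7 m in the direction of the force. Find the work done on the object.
W = F·d = (57)(7) = 399.0 J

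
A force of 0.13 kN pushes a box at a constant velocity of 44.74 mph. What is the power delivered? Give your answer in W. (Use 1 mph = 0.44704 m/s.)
Convert to SI: F = 130.0 N, v = 20.0006 m/s
P = Fv = (130.0)(20.0006) = 2600 W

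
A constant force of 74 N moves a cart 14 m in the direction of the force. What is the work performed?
W = F·d = (74)(14) = 1036 J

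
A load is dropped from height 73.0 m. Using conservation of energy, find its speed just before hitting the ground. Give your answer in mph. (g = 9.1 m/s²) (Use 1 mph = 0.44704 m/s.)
mgh = ½mv² ⇒ v = √(2gh) = √(2·9.1·73.0) = 36.45 m/s = 81.54 mph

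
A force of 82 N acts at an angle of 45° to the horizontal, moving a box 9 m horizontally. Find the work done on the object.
W = F·d·cosθ = (82)(9)cos(45°) = 521.8 J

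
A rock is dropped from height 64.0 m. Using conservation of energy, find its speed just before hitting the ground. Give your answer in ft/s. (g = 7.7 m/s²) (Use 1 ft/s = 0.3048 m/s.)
mgh = ½mv² ⇒ v = √(2gh) = √(2·7.7·64.0) = 31.3943 m/s = 103.0 ft/s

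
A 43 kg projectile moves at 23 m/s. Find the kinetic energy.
KE = ½mv² = ½(43)(23)² = 11373.5 J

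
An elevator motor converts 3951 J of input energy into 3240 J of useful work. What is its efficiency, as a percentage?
η = W_out/W_in = 3240/3951 = 82.0%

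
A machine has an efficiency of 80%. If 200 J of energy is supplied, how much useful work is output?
W_out = η·W_in = 0.8·200 = 160.0 J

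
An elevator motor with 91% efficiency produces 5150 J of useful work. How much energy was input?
W_in = W_out/η = 5150/0.91 = 5659 J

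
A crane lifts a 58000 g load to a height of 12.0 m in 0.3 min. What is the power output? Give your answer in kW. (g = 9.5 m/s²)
Convert to SI: m = 58.0 kg, h = 12.0 m, t = 18.0 s
P = mgh/t = (58.0)(9.5)(12.0)/18.0 = 367.333 W = 0.3673 kW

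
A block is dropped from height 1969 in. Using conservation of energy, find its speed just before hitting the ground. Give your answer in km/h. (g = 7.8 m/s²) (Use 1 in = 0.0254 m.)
Convert to SI: h = 50.0126 m
mgh = ½mv² ⇒ v = √(2gh) = √(2·7.8·50.0126) = 27.932 m/s = 100.6 km/h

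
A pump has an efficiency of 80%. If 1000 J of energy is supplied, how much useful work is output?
W_out = η·W_in = 0.8·1000 = 800.0 J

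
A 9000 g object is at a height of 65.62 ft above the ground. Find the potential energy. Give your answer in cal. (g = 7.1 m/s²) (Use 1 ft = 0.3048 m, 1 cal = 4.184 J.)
Convert to SI: m = 9.0 kg, h = 20.001 m
PE = mgh = (9.0)(7.1)(20.001) = 1278.06 J = 305.5 cal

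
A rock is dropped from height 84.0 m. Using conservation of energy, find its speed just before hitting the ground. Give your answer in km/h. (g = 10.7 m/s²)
mgh = ½mv² ⇒ v = √(2gh) = √(2·10.7·84.0) = 42.3981 m/s = 152.6 km/h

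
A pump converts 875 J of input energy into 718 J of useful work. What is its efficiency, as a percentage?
η = W_out/W_in = 718/875 = 82.06%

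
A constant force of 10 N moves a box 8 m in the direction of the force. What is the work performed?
W = F·d = (10)(8) = 80.0 J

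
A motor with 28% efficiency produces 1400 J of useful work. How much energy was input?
W_in = W_out/η = 1400/0.28 = 5000 J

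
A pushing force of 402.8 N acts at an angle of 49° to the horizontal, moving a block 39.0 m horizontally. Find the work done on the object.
W = F·d·cosθ = (402.8)(39.0)cos(49°) = 10310 J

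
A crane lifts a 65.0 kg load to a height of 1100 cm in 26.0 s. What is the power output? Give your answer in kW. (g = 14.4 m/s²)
Convert to SI: m = 65.0 kg, h = 11.0 m, t = 26.0 s
P = mgh/t = (65.0)(14.4)(11.0)/26.0 = 396.0 W = 0.396 kW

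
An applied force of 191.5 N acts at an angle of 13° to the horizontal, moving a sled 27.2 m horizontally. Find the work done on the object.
W = F·d·cosθ = (191.5)(27.2)cos(13°) = 5075 J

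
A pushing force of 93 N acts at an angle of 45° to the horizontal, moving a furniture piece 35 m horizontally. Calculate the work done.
W = F·d·cosθ = (93)(35)cos(45°) = 2302 J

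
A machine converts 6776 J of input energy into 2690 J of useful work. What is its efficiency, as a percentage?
η = W_out/W_in = 2690/6776 = 39.7%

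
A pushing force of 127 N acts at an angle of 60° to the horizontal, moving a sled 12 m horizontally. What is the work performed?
W = F·d·cosθ = (127)(12)cos(60°) = 762.0 J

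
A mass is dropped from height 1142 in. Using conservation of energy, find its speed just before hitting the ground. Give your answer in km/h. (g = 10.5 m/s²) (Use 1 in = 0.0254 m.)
Convert to SI: h = 29.0068 m
mgh = ½mv² ⇒ v = √(2gh) = √(2·10.5·29.0068) = 24.6808 m/s = 88.85 km/h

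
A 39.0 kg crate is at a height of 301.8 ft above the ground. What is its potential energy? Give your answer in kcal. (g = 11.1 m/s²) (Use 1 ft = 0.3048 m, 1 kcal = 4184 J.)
Convert to SI: m = 39.0 kg, h = 91.9886 m
PE = mgh = (39.0)(11.1)(91.9886) = 39821.9 J = 9.518 kcal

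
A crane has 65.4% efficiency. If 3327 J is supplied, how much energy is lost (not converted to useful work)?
W_lost = W_in(1 − η) = 3327·(1 − 0.654) = 1151 J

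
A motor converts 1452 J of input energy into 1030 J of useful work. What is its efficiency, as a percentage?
η = W_out/W_in = 1030/1452 = 70.94%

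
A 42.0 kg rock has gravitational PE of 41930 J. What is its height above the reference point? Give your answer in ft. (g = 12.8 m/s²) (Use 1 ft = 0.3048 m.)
h = PE/(mg) = 41930.0/(42.0·12.8) = 77.9948 m = 255.9 ft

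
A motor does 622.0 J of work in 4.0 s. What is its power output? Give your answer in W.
P = W/t = 622.0/4.0 = 155.5 W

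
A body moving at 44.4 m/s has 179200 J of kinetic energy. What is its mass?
m = 2·KE/v² = 2·179200/(44.4)² = 181.8 kg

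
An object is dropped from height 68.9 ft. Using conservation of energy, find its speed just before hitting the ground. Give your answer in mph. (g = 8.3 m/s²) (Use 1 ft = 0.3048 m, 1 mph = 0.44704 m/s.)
Convert to SI: h = 21.0007 m
mgh = ½mv² ⇒ v = √(2gh) = √(2·8.3·21.0007) = 18.6712 m/s = 41.77 mph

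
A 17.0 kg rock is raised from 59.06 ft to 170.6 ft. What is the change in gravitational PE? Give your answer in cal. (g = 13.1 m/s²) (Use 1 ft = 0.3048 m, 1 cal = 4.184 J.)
Convert to SI: m = 17.0 kg, Δh = 33.9974 m
ΔPE = mgΔh = (17.0)(13.1)(33.9974) = 7571.22 J = 1810 cal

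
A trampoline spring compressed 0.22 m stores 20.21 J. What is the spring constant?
k = 2·PE/x² = 2·20.21/(0.22)² = 835.1 N/m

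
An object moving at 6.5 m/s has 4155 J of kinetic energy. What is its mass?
m = 2·KE/v² = 2·4155/(6.5)² = 196.7 kg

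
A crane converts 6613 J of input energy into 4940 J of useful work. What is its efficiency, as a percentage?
η = W_out/W_in = 4940/6613 = 74.7%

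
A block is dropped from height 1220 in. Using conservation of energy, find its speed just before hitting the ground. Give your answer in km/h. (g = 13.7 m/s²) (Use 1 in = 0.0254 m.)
Convert to SI: h = 30.988 m
mgh = ½mv² ⇒ v = √(2gh) = √(2·13.7·30.988) = 29.1388 m/s = 104.9 km/h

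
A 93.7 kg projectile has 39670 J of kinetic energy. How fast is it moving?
v = √(2·KE/m) = √(2·39670/93.7) = 29.1 m/s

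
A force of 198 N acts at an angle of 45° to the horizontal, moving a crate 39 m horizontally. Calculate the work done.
W = F·d·cosθ = (198)(39)cos(45°) = 5460 J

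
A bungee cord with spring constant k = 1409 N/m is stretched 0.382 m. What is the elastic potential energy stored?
PE = ½kx² = ½(1409)(0.382)² = 102.8 J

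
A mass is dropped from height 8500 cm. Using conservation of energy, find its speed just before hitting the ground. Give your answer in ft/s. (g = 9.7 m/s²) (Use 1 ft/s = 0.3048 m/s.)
Convert to SI: h = 85.0 m
mgh = ½mv² ⇒ v = √(2gh) = √(2·9.7·85.0) = 40.6079 m/s = 133.2 ft/s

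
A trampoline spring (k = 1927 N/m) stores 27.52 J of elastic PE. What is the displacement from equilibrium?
x = √(2·PE/k) = √(2·27.52/1927) = 0.169 m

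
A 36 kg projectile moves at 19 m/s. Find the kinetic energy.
KE = ½mv² = ½(36)(19)² = 6498.0 J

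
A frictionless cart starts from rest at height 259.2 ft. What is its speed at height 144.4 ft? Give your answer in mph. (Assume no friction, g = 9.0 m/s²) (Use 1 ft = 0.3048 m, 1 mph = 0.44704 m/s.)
Convert to SI: h₁−h₂ = 34.991 m
mgh₁ = mgh₂ + ½mv² ⇒ v = √(2g(h₁−h₂)) = √(2·9.0·34.991) = 25.0966 m/s = 56.14 mph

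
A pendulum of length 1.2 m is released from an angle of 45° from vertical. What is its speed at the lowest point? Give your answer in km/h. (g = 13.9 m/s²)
h = L(1 − cosθ) = 1.2(1 − cos45°) = 0.351472 m
v = √(2gh) = √(2·13.9·0.351472) = 3.12585 m/s = 11.25 km/h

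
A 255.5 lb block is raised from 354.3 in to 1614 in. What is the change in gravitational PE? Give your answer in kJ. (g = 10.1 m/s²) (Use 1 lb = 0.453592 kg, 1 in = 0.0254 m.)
Convert to SI: m = 115.893 kg, Δh = 31.9964 m
ΔPE = mgΔh = (115.893)(10.1)(31.9964) = 37452.3 J = 37.45 kJ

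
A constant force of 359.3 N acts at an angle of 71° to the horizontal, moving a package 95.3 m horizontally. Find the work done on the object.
W = F·d·cosθ = (359.3)(95.3)cos(71°) = 11150 J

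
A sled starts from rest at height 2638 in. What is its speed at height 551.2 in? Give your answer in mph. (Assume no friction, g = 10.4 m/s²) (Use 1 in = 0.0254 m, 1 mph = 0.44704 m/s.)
Convert to SI: h₁−h₂ = 53.0047 m
mgh₁ = mgh₂ + ½mv² ⇒ v = √(2g(h₁−h₂)) = √(2·10.4·53.0047) = 33.20389 m/s = 74.27 mph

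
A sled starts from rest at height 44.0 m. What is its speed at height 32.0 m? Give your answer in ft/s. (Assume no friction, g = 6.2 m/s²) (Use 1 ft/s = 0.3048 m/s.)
mgh₁ = mgh₂ + ½mv² ⇒ v = √(2g(h₁−h₂)) = √(2·6.2·12.0) = 12.1984 m/s = 40.02 ft/s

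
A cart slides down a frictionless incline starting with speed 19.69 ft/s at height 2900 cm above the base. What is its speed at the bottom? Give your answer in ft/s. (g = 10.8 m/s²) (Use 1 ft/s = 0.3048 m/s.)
Convert to SI: v₀ = 6.00151 m/s, h = 29.0 m
½mv₀² + mgh = ½mv² ⇒ v = √(v₀² + 2gh) = √(6.00151² + 2·10.8·29.0) = 25.7375 m/s = 84.44 ft/s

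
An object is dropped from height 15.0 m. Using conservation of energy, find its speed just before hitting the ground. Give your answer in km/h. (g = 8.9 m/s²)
mgh = ½mv² ⇒ v = √(2gh) = √(2·8.9·15.0) = 16.3401 m/s = 58.82 km/h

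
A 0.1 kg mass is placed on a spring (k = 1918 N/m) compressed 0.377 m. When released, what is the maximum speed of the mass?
½kx² = ½mv² ⇒ v = x√(k/m) = (0.377)√(1918/0.1) = 52.21 m/s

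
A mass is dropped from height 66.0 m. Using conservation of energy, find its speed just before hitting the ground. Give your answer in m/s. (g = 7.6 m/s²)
mgh = ½mv² ⇒ v = √(2gh) = √(2·7.6·66.0) = 31.67 m/s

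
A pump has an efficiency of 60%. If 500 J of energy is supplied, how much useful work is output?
W_out = η·W_in = 0.6·500 = 300.0 J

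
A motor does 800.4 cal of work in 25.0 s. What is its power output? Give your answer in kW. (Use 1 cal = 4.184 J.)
Convert to SI: W = 3348.87 J, t = 25.0 s
P = W/t = 3348.87/25.0 = 133.955 W = 0.134 kW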